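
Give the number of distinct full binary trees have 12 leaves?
58,786

Working:
Using the Catalan number formula: C_n = C(2n, n) / (n+1)
C_11 = C(22, 11) / (11+1)
     = 705432 / 12
     = 58,786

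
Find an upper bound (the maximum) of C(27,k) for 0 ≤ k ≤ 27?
Maximum at k = 13 or k = 14: C(27,13) = 20,058,300.
Final answer: 20,058,300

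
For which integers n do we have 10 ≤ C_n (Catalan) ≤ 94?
4, 5
C_3=5; C_4=14; C_5=42; C_6=132. So valid n = 4, 5.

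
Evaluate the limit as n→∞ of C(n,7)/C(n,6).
∞

Explanation: C(n,7)/C(n,6) = (n-6)/7 → ∞ as n → ∞.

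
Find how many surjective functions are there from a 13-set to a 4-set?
60,780,720

Solution: Onto functions = 4! × S(13,4)
First compute S(13,4) via recurrence:
Using the Stirling recurrence: S(n,k) = k·S(n-1,k) + S(n-1,k-1)
S(13,4) = 4·S(12,4) + S(12,3)
         = 4·611501 + 86526
         = 2446004 + 86526
         = 2,532,530
Then: 24 × 2532530 = 60,780,720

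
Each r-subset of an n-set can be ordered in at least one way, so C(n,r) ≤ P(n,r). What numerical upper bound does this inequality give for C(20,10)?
670,442,572,800

P(20,10) = 20·19·18·17·16·15·14·13·12·11 = 670,442,572,800, so C(20,10) ≤ 670,442,572,800. (The bound is loose by a factor of 10! = 3,628,800: C(20,10) = 670,442,572,800/3,628,800 = 184,756.)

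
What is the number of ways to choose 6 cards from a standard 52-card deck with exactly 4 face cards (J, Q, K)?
12 face cards and 40 non-face cards: C(12,4) × C(40,2) = 495 × 780 = 386,100.

Answer: 386,100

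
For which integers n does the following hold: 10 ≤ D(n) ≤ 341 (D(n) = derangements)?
Using D(n) = (n−1)[D(n−1) + D(n−2)] with D(1)=0, D(2)=1: D(4)=9; D(5)=44; D(6)=265; D(7)=1,854. So valid n = 5, 6.

Answer: 5, 6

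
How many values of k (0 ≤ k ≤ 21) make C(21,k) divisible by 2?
14

Explanation: Checking C(21,k) mod 2 for k = 0..21: divisible at k = 2, 3, 6, 7, 8, 9, 10, 11, 12, 13, 14, 15, 18, 19. That's 14 values.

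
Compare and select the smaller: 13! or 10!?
13!=6,227,020,800, 10!=3,628,800. 13! > 10!.

Answer: 10!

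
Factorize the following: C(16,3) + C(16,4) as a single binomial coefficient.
By Pascal's identity: C(16,3) + C(16,4) = C(17,4) = 2,380.

Answer: C(17,4)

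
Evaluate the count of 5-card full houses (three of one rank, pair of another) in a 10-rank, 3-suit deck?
270
Triple rank: 10. Triple suits: C(3,3)=1. Pair rank: 9. Pair suits: C(3,2)=3. Total: 270.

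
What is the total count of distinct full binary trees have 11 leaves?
16,796

Reasoning: Using the Catalan number formula: C_n = C(2n, n) / (n+1)
C_10 = C(20, 10) / (10+1)
     = 184756 / 11
     = 16,796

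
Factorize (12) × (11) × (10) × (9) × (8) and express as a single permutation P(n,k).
P(12,5) = 12!/(7)!
Product of 5 consecutive descending integers starting at 12: P(12,5) = 12!/7! = 95,040.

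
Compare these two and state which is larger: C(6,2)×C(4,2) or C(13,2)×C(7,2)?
C(13,2)×C(7,2)
C(6,2)×C(4,2)=90, C(13,2)×C(7,2)=1,638.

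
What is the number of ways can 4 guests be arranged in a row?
24

Working:
Arrangements of 4 distinct objects: 4! = 24.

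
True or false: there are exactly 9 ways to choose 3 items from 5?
False
C(5,3) = 10 ≠ 9.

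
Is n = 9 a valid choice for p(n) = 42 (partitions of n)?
No

Reasoning: Pentagonal recurrence p(n) = p(n−1) + p(n−2) − p(n−5) − p(n−7) + …: p(9) = p(8) + p(7) − p(4) − p(2) = 22 + 15 − 5 − 2 = 30, which does not equal 42.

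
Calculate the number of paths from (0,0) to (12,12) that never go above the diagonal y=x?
208,012

Solution: Counted by the Catalan number C_12: C_12 = C(24,12)/(12+1) = 2,704,156/13 = 208,012.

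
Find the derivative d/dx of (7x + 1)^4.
28(7x + 1)^3

Reasoning: Chain rule: 4(7x+1)^{3} × 7 = 28(7x+1)^{3}.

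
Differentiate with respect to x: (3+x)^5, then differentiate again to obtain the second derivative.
20(3+x)^3
First derivative: 5(3+x)^{4}. Second derivative: 5·4·(3+x)^{3} = 20(3+x)^{3}.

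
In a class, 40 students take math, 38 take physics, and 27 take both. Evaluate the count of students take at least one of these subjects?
51

Solution: |A∪B| = |A|+|B|-|A∩B| = 40+38-27 = 51.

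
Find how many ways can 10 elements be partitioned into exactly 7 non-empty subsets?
5,880

This equals S(10,7), the Stirling number of the 2nd kind.
Using the Stirling recurrence: S(n,k) = k·S(n-1,k) + S(n-1,k-1)
S(10,7) = 7·S(9,7) + S(9,6)
         = 7·462 + 2646
         = 3234 + 2646
         = 5,880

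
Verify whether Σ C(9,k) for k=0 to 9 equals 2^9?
True
Binomial theorem: Σ C(9,k) = (1+1)^9 = 2^9 = 512; RHS 2^9 = 512.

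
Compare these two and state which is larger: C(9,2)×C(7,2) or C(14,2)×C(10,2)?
C(9,2)×C(7,2)=756, C(14,2)×C(10,2)=4,095.

Answer: C(14,2)×C(10,2)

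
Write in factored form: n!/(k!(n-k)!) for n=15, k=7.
C(15,7) = 6,435
This is the binomial coefficient C(15,7) = 6,435.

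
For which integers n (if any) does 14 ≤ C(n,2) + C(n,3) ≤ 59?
5, 6, 7
C(4,2)+C(4,3)=10; C(5,2)+C(5,3)=20; C(6,2)+C(6,3)=35; C(7,2)+C(7,3)=56; C(8,2)+C(8,3)=84. So valid n = 5, 6, 7.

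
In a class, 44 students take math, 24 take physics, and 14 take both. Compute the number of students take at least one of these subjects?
54
|A∪B| = |A|+|B|-|A∩B| = 44+24-14 = 54.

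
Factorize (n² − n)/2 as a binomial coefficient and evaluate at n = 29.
C(n,2); C(29,2) = 406

Explanation: (n² − n)/2 = n(n−1)/2 = C(n,2). At n = 29: C(29,2) = 406.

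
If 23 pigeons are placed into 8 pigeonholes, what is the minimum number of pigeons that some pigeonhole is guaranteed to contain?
3

Solution: Pigeonhole: ⌈23/8⌉ = 3.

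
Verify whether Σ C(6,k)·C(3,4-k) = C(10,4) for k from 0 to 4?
False
Vandermonde's identity gives C(9,4) = 126; RHS C(10,4) = 210.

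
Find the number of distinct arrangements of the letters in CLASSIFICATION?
1,816,214,400

Explanation: Word has 14 letters (C=2, L=1, A=2, S=2, I=3, F=1, T=1, O=1, N=1). Arrangements: 14!/Π(k!) = 1,816,214,400.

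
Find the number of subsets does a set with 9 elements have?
Each element can be included or excluded: 2^9 = 512.
Final answer: 512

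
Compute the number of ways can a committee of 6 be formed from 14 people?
C(14,6) = 14! / (6! × (14-6)!)
         = 14! / (6! × 8!)
         = 3,003
Final answer: 3,003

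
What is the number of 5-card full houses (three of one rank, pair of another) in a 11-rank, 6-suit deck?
33,000

Reasoning: Triple rank: 11. Triple suits: C(6,3)=20. Pair rank: 10. Pair suits: C(6,2)=15. Total: 33,000.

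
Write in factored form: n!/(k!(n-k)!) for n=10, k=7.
C(10,7) = 120

Explanation: This is the binomial coefficient C(10,7) = 120.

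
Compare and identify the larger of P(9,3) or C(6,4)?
P(9,3)

Reasoning: P(9,3)=504, C(6,4)=15.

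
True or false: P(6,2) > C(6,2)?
True
P(6,2) = 30 and C(6,2) = 15; P(n,r) = r! × C(n,r) so P > C whenever r ≥ 2.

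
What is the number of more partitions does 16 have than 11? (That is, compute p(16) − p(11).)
175
Pentagonal recurrence p(n) = p(n−1) + p(n−2) − p(n−5) − p(n−7) + …: p(16) = p(15) + p(14) − p(11) − p(9) + p(4) + p(1) = 176 + 135 − 56 − 30 + 5 + 1 = 231.
p(11) = p(10) + p(9) − p(6) − p(4) = 42 + 30 − 11 − 5 = 56.
Difference = 231 − 56 = 175.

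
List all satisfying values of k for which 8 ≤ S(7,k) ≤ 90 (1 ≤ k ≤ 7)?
2, 6

Reasoning: S(7,1)=1; S(7,2)=63; S(7,3)=301; S(7,4)=350; S(7,5)=140; S(7,6)=21; S(7,7)=1. So valid k = 2, 6.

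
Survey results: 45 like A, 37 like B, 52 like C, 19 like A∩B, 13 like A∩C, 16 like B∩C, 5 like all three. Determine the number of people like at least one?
|A∪B∪C| = 45+37+52-19-13-16+5 = 91.

Answer: 91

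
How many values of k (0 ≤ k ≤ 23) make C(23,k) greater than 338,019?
Row 23 is unimodal and symmetric about k=23/2. C(23,7)=245,157 ≤ 338,019; C(23,8)=490,314 > 338,019; by symmetry C(23,k) > 338,019 for k = 8..15. That's 15 - 8 + 1 = 8 values.

Answer: 8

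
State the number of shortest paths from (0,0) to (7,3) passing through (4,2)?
To (4,2): C(6,4)=15. From there: C(4,3)=4. Total: 60.

Answer: 60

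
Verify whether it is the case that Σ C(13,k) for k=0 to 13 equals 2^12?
False

Binomial theorem: Σ C(13,k) = (1+1)^13 = 2^13 = 8,192; RHS 2^12 = 4,096.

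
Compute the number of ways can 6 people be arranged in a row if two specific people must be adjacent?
240

Working:
Treat pair as unit: (6-1)! arrangements × 2 internal orders = 240.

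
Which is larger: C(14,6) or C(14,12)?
C(14,6)
C(14,6)=3,003, C(14,12)=91.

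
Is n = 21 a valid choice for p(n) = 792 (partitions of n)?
Yes

Reasoning: Pentagonal recurrence p(n) = p(n−1) + p(n−2) − p(n−5) − p(n−7) + …: p(21) = p(20) + p(19) − p(16) − p(14) + p(9) + p(6) = 627 + 490 − 231 − 135 + 30 + 11 = 792, which equals 792.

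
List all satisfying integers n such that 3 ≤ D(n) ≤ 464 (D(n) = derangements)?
4, 5, 6

Using D(n) = (n−1)[D(n−1) + D(n−2)] with D(1)=0, D(2)=1: D(3)=2; D(4)=9; D(5)=44; D(6)=265; D(7)=1,854. So valid n = 4, 5, 6.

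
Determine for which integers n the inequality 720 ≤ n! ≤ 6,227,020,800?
n! is strictly increasing; 6! = 720 and 13! = 6,227,020,800, so valid n = 6, 7, 8, 9, 10, 11, 12, 13.
Final answer: 6, 7, 8, 9, 10, 11, 12, 13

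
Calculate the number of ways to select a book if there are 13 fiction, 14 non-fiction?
By the addition principle: 13 + 14 = 27.

Answer: 27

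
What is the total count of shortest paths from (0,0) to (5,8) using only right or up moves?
1,287

Solution: Choose 5 rights from 13 moves: C(13,5) = 1,287.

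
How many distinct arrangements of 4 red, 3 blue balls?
35

Solution: Multinomial: 7!/(4! × 3!) = 35.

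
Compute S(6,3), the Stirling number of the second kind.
90

Working:
Using the Stirling recurrence: S(n,k) = k·S(n-1,k) + S(n-1,k-1)
S(6,3) = 3·S(5,3) + S(5,2)
         = 3·25 + 15
         = 75 + 15
         = 90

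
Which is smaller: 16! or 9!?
16!=20,922,789,888,000, 9!=362,880. 16! > 9!.

Answer: 9!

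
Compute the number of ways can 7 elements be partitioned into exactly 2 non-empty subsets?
63

Solution: This equals S(7,2), the Stirling number of the 2nd kind.
Using the Stirling recurrence: S(n,k) = k·S(n-1,k) + S(n-1,k-1)
S(7,2) = 2·S(6,2) + S(6,1)
         = 2·31 + 1
         = 62 + 1
         = 63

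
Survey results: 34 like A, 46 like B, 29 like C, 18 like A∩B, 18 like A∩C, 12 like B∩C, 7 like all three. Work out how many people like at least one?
|A∪B∪C| = 34+46+29-18-18-12+7 = 68.

Answer: 68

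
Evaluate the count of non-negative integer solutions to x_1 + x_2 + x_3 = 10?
66
C(10+3-1, 3-1) = 66.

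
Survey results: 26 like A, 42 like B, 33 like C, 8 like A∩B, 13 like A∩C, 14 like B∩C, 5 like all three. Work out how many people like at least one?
71
|A∪B∪C| = 26+42+33-8-13-14+5 = 71.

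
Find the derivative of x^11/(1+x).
(11x^10(1+x) - x^11)/(1+x)²

Explanation: Quotient rule: [11x^{10}(1+x) - x^11]/(1+x)².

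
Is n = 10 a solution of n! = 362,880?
10! = 10·9! = 10·362,880 = 3,628,800, which does not equal 362,880.
Final answer: No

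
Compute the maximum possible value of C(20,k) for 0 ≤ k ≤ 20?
Maximum at k = 10: C(20,10) = 184,756.

Answer: 184,756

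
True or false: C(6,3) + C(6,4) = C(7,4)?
True

Pascal's identity C(n,k) + C(n,k+1) = C(n+1,k+1): 20 + 15 = 35 = C(7,4).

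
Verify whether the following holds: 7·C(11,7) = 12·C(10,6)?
Absorption identity k·C(n,k) = n·C(n-1,k-1). LHS = 7·330 = 2,310; RHS = 12·210 = 2,520.

Answer: False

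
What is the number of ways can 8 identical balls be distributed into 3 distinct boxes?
45

C(8+3-1, 3-1) = C(10, 2) = 45.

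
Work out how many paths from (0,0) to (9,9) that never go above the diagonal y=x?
4,862
Counted by the Catalan number C_9: C_9 = C(18,9)/(9+1) = 48,620/10 = 4,862.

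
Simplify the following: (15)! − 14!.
(15)! − 14! = (15)·14! − 14! = (15−1)·14! = 14·14! = 1,220,496,076,800.
Final answer: 1,220,496,076,800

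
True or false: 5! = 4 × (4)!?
False
5! = 5 × 4! = 120, but 4 × 4! = 96.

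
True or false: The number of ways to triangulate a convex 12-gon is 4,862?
False

Solution: Triangulations of a convex 12-gon are counted by the Catalan number C_10: C_10 = C(20,10)/(10+1) = 184,756/11 = 16,796.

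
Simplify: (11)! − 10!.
(11)! − 10! = (11)·10! − 10! = (11−1)·10! = 10·10! = 36,288,000.
Final answer: 36,288,000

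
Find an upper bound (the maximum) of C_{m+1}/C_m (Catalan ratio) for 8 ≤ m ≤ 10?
7/2

Explanation: C_{m+1}/C_m = 2(2m+1)/(m+2), which increases with m. Maximum at m = 10: 2·21/12 = 7/2.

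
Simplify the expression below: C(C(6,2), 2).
105

Working:
C(6,2) = 15, then C(15, 2) = 105.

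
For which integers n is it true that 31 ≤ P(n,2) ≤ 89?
7, 8, 9

P(6,2)=30; P(7,2)=42; P(8,2)=56; P(9,2)=72; P(10,2)=90. So valid n = 7, 8, 9.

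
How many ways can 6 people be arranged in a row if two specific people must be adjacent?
Treat pair as unit: (6-1)! arrangements × 2 internal orders = 240.

Answer: 240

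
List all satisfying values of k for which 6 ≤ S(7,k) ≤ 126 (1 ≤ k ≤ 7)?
2, 6

Working:
S(7,1)=1; S(7,2)=63; S(7,3)=301; S(7,4)=350; S(7,5)=140; S(7,6)=21; S(7,7)=1. So valid k = 2, 6.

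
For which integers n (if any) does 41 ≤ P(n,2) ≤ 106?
7, 8, 9, 10

Working:
P(6,2)=30; P(7,2)=42; P(8,2)=56; P(9,2)=72; P(10,2)=90; P(11,2)=110. So valid n = 7, 8, 9, 10.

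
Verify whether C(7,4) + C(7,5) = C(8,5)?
True

Reasoning: Pascal's identity: LHS = 35 + 21 = 56; RHS = C(8,5) = 56. Both sides agree, so the statement holds.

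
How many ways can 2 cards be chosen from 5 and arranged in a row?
20

Solution: P(5,2) = 5!/(5-2)! = 20.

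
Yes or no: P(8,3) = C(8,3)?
P(8,3) = 336 but C(8,3) = 56; they differ by a factor of 3! = 6, so the statement does not hold.
Final answer: No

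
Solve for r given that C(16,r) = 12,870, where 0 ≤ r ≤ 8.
8
C(16,r) is increasing for 0 ≤ r ≤ 8. Stepping up (C(16,r+1) = C(16,r)·(16−r)/(r+1)): C(16,1) = 16, C(16,2) = 120, C(16,3) = 560, C(16,4) = 1,820, C(16,5) = 4,368, C(16,6) = 8,008, C(16,7) = 11,440, C(16,8) = 12,870 ✓. So r = 8.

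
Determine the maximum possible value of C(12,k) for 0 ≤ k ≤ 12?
924

Reasoning: Maximum at k = 6: C(12,6) = 924.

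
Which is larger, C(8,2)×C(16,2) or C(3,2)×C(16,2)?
C(8,2)×C(16,2)

Working:
C(8,2)×C(16,2)=3,360, C(3,2)×C(16,2)=360.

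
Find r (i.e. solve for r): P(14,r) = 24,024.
P(14,r) = 14·13·…·(14−r+1), a product of r factors. Multiplying down from 14: 14 = 14; 14·13 = 182; 14·13·12 = 2,184; 14·13·12·11 = 24,024 ✓ (4 factors). So r = 4.
Final answer: 4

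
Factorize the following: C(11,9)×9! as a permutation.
P(11,9)

Working:
C(11,9)×9! = [11!/(9!(2)!)]×9! = 11!/(2)! = P(11,9) = 19,958,400.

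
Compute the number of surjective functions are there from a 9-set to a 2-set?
510

Working:
Onto functions = 2! × S(9,2)
First compute S(9,2) via recurrence:
Using the Stirling recurrence: S(n,k) = k·S(n-1,k) + S(n-1,k-1)
S(9,2) = 2·S(8,2) + S(8,1)
         = 2·127 + 1
         = 254 + 1
         = 255
Then: 2 × 255 = 510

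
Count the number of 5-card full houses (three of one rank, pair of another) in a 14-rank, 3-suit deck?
Triple rank: 14. Triple suits: C(3,3)=1. Pair rank: 13. Pair suits: C(3,2)=3. Total: 546.

Answer: 546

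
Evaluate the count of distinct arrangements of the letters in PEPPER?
60
Word has 6 letters (P=3, E=2, R=1). Arrangements: 6!/Π(k!) = 60.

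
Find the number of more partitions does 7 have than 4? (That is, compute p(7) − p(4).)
10

Reasoning: Pentagonal recurrence p(n) = p(n−1) + p(n−2) − p(n−5) − p(n−7) + …: p(7) = p(6) + p(5) − p(2) − p(0) = 11 + 7 − 2 − 1 = 15.
p(4) = p(3) + p(2) = 3 + 2 = 5.
Difference = 15 − 5 = 10.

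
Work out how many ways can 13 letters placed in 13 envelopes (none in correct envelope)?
2,290,792,932

Explanation: Using D(n) = (n-1)[D(n-1) + D(n-2)]:
D(13) = (13-1) × [D(12) + D(11)]
      = 12 × [176214841 + 14684570]
      = 12 × 190899411
      = 2,290,792,932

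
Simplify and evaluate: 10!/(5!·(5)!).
This is C(10,5) = 252.

Answer: 252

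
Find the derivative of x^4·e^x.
(4x^3 + x^4)e^x
Product rule: d/dx[x^4]·e^x + x^4·d/dx[e^x] = 4x^{3}e^x + x^4e^x.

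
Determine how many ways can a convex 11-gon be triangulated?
4,862

Reasoning: Using the Catalan number formula: C_n = C(2n, n) / (n+1)
C_9 = C(18, 9) / (9+1)
     = 48620 / 10
     = 4,862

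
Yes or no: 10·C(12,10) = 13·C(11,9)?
No

Explanation: Absorption identity k·C(n,k) = n·C(n-1,k-1). LHS = 10·66 = 660; RHS = 13·55 = 715.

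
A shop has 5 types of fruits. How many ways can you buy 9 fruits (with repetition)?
Stars and bars: C(9+5-1, 9) = C(13, 9) = 715.

Answer: 715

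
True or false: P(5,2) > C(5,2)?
True

Solution: P(5,2) = 20 and C(5,2) = 10; P(n,r) = r! × C(n,r) so P > C whenever r ≥ 2.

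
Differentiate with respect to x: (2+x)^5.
5(2+x)^4

Reasoning: Using the power rule: d/dx (2+x)^5 = 5(2+x)^{4}.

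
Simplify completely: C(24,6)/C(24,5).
C(n,k+1)/C(n,k) = (n−k)/(k+1). Here (24−5)/(5+1) = 19/6 = 19/6.

Answer: 19/6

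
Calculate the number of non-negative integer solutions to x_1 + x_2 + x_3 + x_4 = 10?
286

Solution: C(10+4-1, 4-1) = 286.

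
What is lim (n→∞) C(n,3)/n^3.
1/6

Working:
C(n,3) ≈ n^3/3! for large n. Limit = 1/3! = 1/6.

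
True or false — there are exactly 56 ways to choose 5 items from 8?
True

Working:
C(8,5) = 56.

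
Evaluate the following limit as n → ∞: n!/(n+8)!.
n!/(n+8)! = 1/[(n+1)(n+2)···(n+8)] → 0 as n → ∞.
Final answer: 0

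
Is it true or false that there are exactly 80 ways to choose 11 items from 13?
False

Explanation: C(13,11) = 78 ≠ 80.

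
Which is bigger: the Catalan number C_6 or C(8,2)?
C_6

C_6 = C(12,6)/(6+1) = 924/7 = 132; C(8,2) = 28.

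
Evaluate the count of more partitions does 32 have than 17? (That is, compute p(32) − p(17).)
8,052
Pentagonal recurrence p(n) = p(n−1) + p(n−2) − p(n−5) − p(n−7) + …: p(32) = p(31) + p(30) − p(27) − p(25) + p(20) + p(17) − p(10) − p(6) = 6,842 + 5,604 − 3,010 − 1,958 + 627 + 297 − 42 − 11 = 8,349.
p(17) = p(16) + p(15) − p(12) − p(10) + p(5) + p(2) = 231 + 176 − 77 − 42 + 7 + 2 = 297.
Difference = 8,349 − 297 = 8,052.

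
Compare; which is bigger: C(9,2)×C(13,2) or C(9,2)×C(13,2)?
C(9,2)×C(13,2)=2,808, C(9,2)×C(13,2)=2,808.
Final answer: Equal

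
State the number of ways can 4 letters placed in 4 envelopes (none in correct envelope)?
9

Using D(n) = (n-1)[D(n-1) + D(n-2)]:
D(4) = (4-1) × [D(3) + D(2)]
      = 3 × [2 + 1]
      = 3 × 3
      = 9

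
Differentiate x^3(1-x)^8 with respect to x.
3x^2(1-x)^8 - 8x^3(1-x)^7

Explanation: Product rule: 3x^{2}(1-x)^{8} + x^3·(-8)(1-x)^{7}.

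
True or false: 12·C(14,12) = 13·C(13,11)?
False

Explanation: Absorption identity k·C(n,k) = n·C(n-1,k-1). LHS = 12·91 = 1,092; RHS = 13·78 = 1,014.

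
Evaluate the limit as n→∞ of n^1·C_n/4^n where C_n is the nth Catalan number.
0
C_n ~ 4^n/(n^(3/2)√π), so n^1·C_n/4^n ~ n^(1 − 3/2)/√π → 0.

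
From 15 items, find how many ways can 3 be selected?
455

Working:
C(15,3) = 15! / (3! × (15-3)!)
         = 15! / (3! × 12!)
         = 455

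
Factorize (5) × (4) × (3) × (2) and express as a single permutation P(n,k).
P(5,4) = 5!/(1)!
Product of 4 consecutive descending integers starting at 5: P(5,4) = 5!/1! = 120.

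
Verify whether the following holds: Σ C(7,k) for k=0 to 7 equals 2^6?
False
Binomial theorem: Σ C(7,k) = (1+1)^7 = 2^7 = 128; RHS 2^6 = 64.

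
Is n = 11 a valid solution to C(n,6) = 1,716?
No

Working:
C(11,6) = 11·10·9·8·7·6/6! = 332,640/720 = 462, which does not equal 1,716.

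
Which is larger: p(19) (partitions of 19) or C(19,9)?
C(19,9)

Solution: Pentagonal recurrence p(n) = p(n−1) + p(n−2) − p(n−5) − p(n−7) + …: p(19) = p(18) + p(17) − p(14) − p(12) + p(7) + p(4) = 385 + 297 − 135 − 77 + 15 + 5 = 490; C(19,9) = 92,378.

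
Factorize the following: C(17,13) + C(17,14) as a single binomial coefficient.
C(18,14)

Working:
By Pascal's identity: C(17,13) + C(17,14) = C(18,14) = 3,060.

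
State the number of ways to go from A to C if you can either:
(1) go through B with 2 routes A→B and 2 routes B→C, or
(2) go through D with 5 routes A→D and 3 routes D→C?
19

Solution: Route via B: 2×2=4. Route via D: 5×3=15. Total: 19.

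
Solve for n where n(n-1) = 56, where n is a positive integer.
8

Reasoning: n² − n − 56 = 0, so n = (1 ± √(1 + 4·56))/2 = (1 ± √225)/2 = (1 ± 15)/2, i.e. n = 8 or n = -7. Taking the positive root, n = 8 (check: 8×7 = 56).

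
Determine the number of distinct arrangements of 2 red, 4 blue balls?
15

Explanation: Multinomial: 6!/(2! × 4!) = 15.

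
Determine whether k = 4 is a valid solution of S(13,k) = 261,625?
No

S(13,4) = 4·S(12,4) + S(12,3) = 4·611,501 + 86,526 = 2,532,530, which does not equal 261,625.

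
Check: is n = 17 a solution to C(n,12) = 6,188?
Yes

Solution: C(17,12) = 17·16·15·14·13·12·11·10·9·8·7·6/12! = 2,964,061,900,800/479,001,600 = 6,188, which equals 6,188.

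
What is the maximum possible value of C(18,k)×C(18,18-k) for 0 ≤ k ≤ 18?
2,363,904,400

Working:
C(18,k)·C(18,18-k) = C(18,k)², maximised at the centre k = 9: C(18,9)² = 2,363,904,400.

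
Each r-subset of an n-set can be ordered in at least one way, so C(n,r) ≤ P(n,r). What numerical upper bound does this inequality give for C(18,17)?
6,402,373,705,728,000

P(18,17) = 18·17·16·15·14·13·12·11·10·9·8·7·6·5·4·3·2 = 6,402,373,705,728,000, so C(18,17) ≤ 6,402,373,705,728,000. (The bound is loose by a factor of 17! = 355,687,428,096,000: C(18,17) = 6,402,373,705,728,000/355,687,428,096,000 = 18.)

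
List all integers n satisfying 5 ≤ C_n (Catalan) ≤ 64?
3, 4, 5

C_2=2; C_3=5; C_4=14; C_5=42; C_6=132. So valid n = 3, 4, 5.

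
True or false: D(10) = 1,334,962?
False

Solution: Derangements of 10 elements: D(10) = (10-1)·[D(9) + D(8)] = 9·[133,496 + 14,833] = 1,334,961.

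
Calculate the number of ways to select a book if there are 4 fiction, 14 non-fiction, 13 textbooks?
31

Solution: By the addition principle: 4 + 14 + 13 = 31.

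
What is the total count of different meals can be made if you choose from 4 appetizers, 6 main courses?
24

Explanation: By the multiplication principle: 4 × 6 = 24.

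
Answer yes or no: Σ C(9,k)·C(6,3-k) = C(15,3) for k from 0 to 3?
Yes

Solution: Vandermonde's identity gives C(15,3) = 455; RHS C(15,3) = 455.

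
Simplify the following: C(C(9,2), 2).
C(9,2) = 36, then C(36, 2) = 630.

Answer: 630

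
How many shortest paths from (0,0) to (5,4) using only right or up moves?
126

Choose 5 rights from 9 moves: C(9,5) = 126.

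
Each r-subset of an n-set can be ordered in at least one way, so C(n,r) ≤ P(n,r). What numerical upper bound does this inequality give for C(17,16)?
P(17,16) = 17·16·15·14·13·12·11·10·9·8·7·6·5·4·3·2 = 355,687,428,096,000, so C(17,16) ≤ 355,687,428,096,000. (The bound is loose by a factor of 16! = 20,922,789,888,000: C(17,16) = 355,687,428,096,000/20,922,789,888,000 = 17.)
Final answer: 355,687,428,096,000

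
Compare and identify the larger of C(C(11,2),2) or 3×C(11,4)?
C(C(11,2),2)

Reasoning: C(C(11,2),2)=1,485, 3×C(11,4)=990.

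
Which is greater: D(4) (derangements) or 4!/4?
D(4)

D(4) = (4-1)·[D(3) + D(2)] = 3·[2 + 1] = 9; 4!/4 = 24/4 = 6.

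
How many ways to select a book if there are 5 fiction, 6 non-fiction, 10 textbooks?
21

Explanation: By the addition principle: 5 + 6 + 10 = 21.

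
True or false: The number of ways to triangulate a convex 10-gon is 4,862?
False

Solution: Triangulations of a convex 10-gon are counted by the Catalan number C_8: C_8 = C(16,8)/(8+1) = 12,870/9 = 1,430.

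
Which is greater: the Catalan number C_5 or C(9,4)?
C(9,4)

Working:
C_5 = C(10,5)/(5+1) = 252/6 = 42; C(9,4) = 126.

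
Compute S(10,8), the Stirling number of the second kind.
750
Using the Stirling recurrence: S(n,k) = k·S(n-1,k) + S(n-1,k-1)
S(10,8) = 8·S(9,8) + S(9,7)
         = 8·36 + 462
         = 288 + 462
         = 750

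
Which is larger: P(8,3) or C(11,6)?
C(11,6)

Working:
P(8,3)=336, C(11,6)=462.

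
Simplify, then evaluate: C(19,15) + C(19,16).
4,845
By Pascal's identity: C(20,16) = 4,845.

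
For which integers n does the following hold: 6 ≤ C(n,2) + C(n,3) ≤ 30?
4, 5

C(3,2)+C(3,3)=4; C(4,2)+C(4,3)=10; C(5,2)+C(5,3)=20; C(6,2)+C(6,3)=35. So valid n = 4, 5.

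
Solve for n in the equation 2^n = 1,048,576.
20

Reasoning: 1,048,576 = 1,024 × 1,024 = 2^10 × 2^10 = 2^20, so n = 20.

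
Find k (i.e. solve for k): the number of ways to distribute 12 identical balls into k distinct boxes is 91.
3

Reasoning: Stars and bars: the count is C(12+k−1, k−1), increasing in k. k=2: C(13,1) = 13, k=3: C(14,2) = 91 ✓. So k = 3.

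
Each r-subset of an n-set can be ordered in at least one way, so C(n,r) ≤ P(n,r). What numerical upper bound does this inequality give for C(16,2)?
P(16,2) = 16·15 = 240, so C(16,2) ≤ 240. (The bound is loose by a factor of 2! = 2: C(16,2) = 240/2 = 120.)
Final answer: 240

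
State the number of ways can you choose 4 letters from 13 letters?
715

Reasoning: C(13,4) = 13! / (4! × (13-4)!)
         = 13! / (4! × 9!)
         = 715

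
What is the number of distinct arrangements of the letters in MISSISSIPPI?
34,650

Solution: Word has 11 letters (M=1, I=4, S=4, P=2). Arrangements: 11!/Π(k!) = 34,650.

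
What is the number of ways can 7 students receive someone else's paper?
1,854
Using D(n) = (n-1)[D(n-1) + D(n-2)]:
D(7) = (7-1) × [D(6) + D(5)]
      = 6 × [265 + 44]
      = 6 × 309
      = 1,854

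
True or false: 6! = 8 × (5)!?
False
6! = 6 × 5! = 720, but 8 × 5! = 960.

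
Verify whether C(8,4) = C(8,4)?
True

Working:
Symmetry C(n,k) = C(n,n-k): C(8,4) = 70 and C(8,4) = 70. Both sides agree, so the statement holds.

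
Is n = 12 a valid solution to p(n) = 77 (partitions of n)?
Yes
Pentagonal recurrence p(n) = p(n−1) + p(n−2) − p(n−5) − p(n−7) + …: p(12) = p(11) + p(10) − p(7) − p(5) + p(0) = 56 + 42 − 15 − 7 + 1 = 77, which equals 77.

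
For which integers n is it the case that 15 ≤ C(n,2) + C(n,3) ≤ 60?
5, 6, 7
C(4,2)+C(4,3)=10; C(5,2)+C(5,3)=20; C(6,2)+C(6,3)=35; C(7,2)+C(7,3)=56; C(8,2)+C(8,3)=84. So valid n = 5, 6, 7.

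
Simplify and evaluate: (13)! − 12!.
5,748,019,200

Reasoning: (13)! − 12! = (13)·12! − 12! = (13−1)·12! = 12·12! = 5,748,019,200.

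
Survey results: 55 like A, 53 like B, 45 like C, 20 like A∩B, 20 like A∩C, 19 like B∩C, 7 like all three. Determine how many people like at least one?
101

|A∪B∪C| = 55+53+45-20-20-19+7 = 101.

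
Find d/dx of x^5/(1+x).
Quotient rule: [5x^{4}(1+x) - x^5]/(1+x)².
Final answer: (5x^4(1+x) - x^5)/(1+x)²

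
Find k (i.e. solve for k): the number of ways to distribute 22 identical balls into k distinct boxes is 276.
3

Explanation: Stars and bars: the count is C(22+k−1, k−1), increasing in k. k=2: C(23,1) = 23, k=3: C(24,2) = 276 ✓. So k = 3.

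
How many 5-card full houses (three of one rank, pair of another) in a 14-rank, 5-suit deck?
Triple rank: 14. Triple suits: C(5,3)=10. Pair rank: 13. Pair suits: C(5,2)=10. Total: 18,200.

Answer: 18,200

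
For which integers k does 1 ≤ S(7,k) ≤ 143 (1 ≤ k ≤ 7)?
1, 2, 5, 6, 7

Explanation: S(7,1)=1; S(7,2)=63; S(7,3)=301; S(7,4)=350; S(7,5)=140; S(7,6)=21; S(7,7)=1. So valid k = 1, 2, 5, 6, 7.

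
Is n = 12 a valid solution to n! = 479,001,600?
12! = 12·11! = 12·39,916,800 = 479,001,600, which equals 479,001,600.
Final answer: Yes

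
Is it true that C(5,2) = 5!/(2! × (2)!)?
The correct denominator is 2!×3!, giving C(5,2) = 10; the stated RHS is 5!/(2!×2!) = 30 ≠ 10, so the statement does not hold.

Answer: False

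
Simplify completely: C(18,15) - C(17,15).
680

Solution: C(18,15) - C(17,15) = C(17,14) = 680.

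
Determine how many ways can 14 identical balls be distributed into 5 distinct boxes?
C(14+5-1, 5-1) = C(18, 4) = 3,060.

Answer: 3,060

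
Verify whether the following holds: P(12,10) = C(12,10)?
False

P(12,10) = 239,500,800 but C(12,10) = 66; they differ by a factor of 10! = 3628800, so the statement does not hold.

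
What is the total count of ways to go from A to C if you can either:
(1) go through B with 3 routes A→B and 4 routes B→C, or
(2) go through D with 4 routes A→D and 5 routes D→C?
Route via B: 3×4=12. Route via D: 4×5=20. Total: 32.

Answer: 32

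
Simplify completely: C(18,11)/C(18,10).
8/11

Explanation: C(n,k+1)/C(n,k) = (n−k)/(k+1). Here (18−10)/(10+1) = 8/11 = 8/11.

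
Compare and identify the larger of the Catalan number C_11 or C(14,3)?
C_11
C_11 = C(22,11)/(11+1) = 705,432/12 = 58,786; C(14,3) = 364.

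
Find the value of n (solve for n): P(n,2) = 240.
16

Solution: P(n,2) = n(n−1) is increasing in n; n(n−1) ≈ (n−0.5)^2 = 240 gives n ≈ 16.0. Check: P(14,2) = 182, P(15,2) = 210, P(16,2) = 240 ✓. So n = 16.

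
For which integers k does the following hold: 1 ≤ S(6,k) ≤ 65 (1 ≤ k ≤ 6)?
S(6,1)=1; S(6,2)=31; S(6,3)=90; S(6,4)=65; S(6,5)=15; S(6,6)=1. So valid k = 1, 2, 4, 5, 6.
Final answer: 1, 2, 4, 5, 6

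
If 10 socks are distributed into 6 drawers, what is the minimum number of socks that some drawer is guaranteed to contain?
Pigeonhole: ⌈10/6⌉ = 2.
Final answer: 2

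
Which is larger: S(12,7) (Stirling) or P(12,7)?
P(12,7)

Reasoning: S(12,7) = 7·S(11,7) + S(11,6) = 7·63,987 + 179,487 = 627,396; P(12,7) = 3,991,680.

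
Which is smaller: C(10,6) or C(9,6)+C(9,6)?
C(10,6)=210; C(9,6)+C(9,6)=84+84=168.
Final answer: C(9,6)+C(9,6)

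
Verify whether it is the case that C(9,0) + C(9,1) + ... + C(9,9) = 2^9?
Binomial theorem with x = y = 1: Σ C(9,i) = (1+1)^9 = 2^9 = 512. The statement holds.

Answer: True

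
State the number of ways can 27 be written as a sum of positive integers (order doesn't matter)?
Pentagonal recurrence p(n) = p(n−1) + p(n−2) − p(n−5) − p(n−7) + …: p(27) = p(26) + p(25) − p(22) − p(20) + p(15) + p(12) − p(5) − p(1) = 2,436 + 1,958 − 1,002 − 627 + 176 + 77 − 7 − 1 = 3,010.

Answer: 3,010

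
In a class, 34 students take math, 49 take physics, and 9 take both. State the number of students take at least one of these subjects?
74

Explanation: |A∪B| = |A|+|B|-|A∩B| = 34+49-9 = 74.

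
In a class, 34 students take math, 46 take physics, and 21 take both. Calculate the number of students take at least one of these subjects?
59

|A∪B| = |A|+|B|-|A∩B| = 34+46-21 = 59.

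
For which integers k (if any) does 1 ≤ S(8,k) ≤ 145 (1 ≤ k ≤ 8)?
1, 2, 7, 8

Working:
S(8,1)=1; S(8,2)=127; S(8,3)=966; S(8,4)=1,701; S(8,5)=1,050; S(8,6)=266; S(8,7)=28; S(8,8)=1. So valid k = 1, 2, 7, 8.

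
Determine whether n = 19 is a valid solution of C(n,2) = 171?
Yes

Reasoning: C(19,2) = 19·18/2! = 342/2 = 171, which equals 171.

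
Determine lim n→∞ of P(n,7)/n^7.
1

Working:
P(n,7) = n(n-1)···(n-6) ≈ n^7 for large n. Limit = 1.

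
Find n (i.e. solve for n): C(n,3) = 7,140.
C(n,3) = n(n−1)(n−2)/3! is increasing in n, and n(n−1)(n−2) = 3!·7,140 = 42,840 ≈ (n−1)^3 gives n ≈ 36.0. Check: C(34,3) = 5,984, C(35,3) = 6,545, C(36,3) = 7,140 ✓. So n = 36.
Final answer: 36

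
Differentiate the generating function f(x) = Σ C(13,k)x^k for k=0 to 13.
Σ k·C(13,k)x^(k-1) for k=1 to 13

Term-by-term differentiation gives Σ k·C(13,k)x^{k-1} for k=1 to 13.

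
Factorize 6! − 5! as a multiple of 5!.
5 × 5! = 600
6! − 5! = 6·5! − 5! = (6 − 1)·5! = 5 × 5! = 600.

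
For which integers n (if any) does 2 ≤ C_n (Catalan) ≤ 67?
2, 3, 4, 5

C_1=1; C_2=2; C_3=5; C_4=14; C_5=42; C_6=132. So valid n = 2, 3, 4, 5.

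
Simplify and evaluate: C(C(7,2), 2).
210

Explanation: C(7,2) = 21, then C(21, 2) = 210.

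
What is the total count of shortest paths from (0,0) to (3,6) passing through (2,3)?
40

Solution: To (2,3): C(5,2)=10. From there: C(4,1)=4. Total: 40.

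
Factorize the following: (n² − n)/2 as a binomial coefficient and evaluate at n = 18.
(n² − n)/2 = n(n−1)/2 = C(n,2). At n = 18: C(18,2) = 153.
Final answer: C(n,2); C(18,2) = 153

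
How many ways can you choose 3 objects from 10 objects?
120
C(10,3) = 10! / (3! × (10-3)!)
         = 10! / (3! × 7!)
         = 120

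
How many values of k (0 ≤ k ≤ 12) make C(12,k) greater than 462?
5

Solution: Row 12 is unimodal and symmetric about k=12/2. C(12,3)=220 ≤ 462; C(12,4)=495 > 462; by symmetry C(12,k) > 462 for k = 4..8. That's 8 - 4 + 1 = 5 values.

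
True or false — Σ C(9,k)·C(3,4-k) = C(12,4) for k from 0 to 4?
Vandermonde's identity gives C(12,4) = 495; RHS C(12,4) = 495.

Answer: True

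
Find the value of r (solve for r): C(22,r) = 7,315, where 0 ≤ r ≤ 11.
4

C(22,r) is increasing for 0 ≤ r ≤ 11. Stepping up (C(22,r+1) = C(22,r)·(22−r)/(r+1)): C(22,1) = 22, C(22,2) = 231, C(22,3) = 1,540, C(22,4) = 7,315 ✓. So r = 4.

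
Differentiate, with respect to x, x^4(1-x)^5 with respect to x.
Product rule: 4x^{3}(1-x)^{5} + x^4·(-5)(1-x)^{4}.
Final answer: 4x^3(1-x)^5 - 5x^4(1-x)^4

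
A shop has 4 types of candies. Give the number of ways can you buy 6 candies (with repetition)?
84
Stars and bars: C(6+4-1, 6) = C(9, 6) = 84.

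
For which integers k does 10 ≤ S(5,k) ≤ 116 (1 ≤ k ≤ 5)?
2, 3, 4

Reasoning: S(5,1)=1; S(5,2)=15; S(5,3)=25; S(5,4)=10; S(5,5)=1. So valid k = 2, 3, 4.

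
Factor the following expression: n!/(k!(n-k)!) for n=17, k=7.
C(17,7) = 19,448

Explanation: This is the binomial coefficient C(17,7) = 19,448.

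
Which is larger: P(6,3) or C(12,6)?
C(12,6)
P(6,3)=120, C(12,6)=924.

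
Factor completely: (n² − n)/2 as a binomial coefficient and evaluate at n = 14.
C(n,2); C(14,2) = 91

Reasoning: (n² − n)/2 = n(n−1)/2 = C(n,2). At n = 14: C(14,2) = 91.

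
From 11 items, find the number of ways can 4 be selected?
330

Solution: C(11,4) = 11! / (4! × (11-4)!)
         = 11! / (4! × 7!)
         = 330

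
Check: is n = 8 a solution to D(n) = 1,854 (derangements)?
No

Explanation: D(8) = (8-1)·[D(7) + D(6)] = 7·[1,854 + 265] = 14,833, which does not equal 1,854.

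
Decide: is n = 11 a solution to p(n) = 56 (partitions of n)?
Pentagonal recurrence p(n) = p(n−1) + p(n−2) − p(n−5) − p(n−7) + …: p(11) = p(10) + p(9) − p(6) − p(4) = 42 + 30 − 11 − 5 = 56, which equals 56.

Answer: Yes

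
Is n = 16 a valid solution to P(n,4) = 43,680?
Yes
P(16,4) = 16·15·14·13 = 43,680, which equals 43,680.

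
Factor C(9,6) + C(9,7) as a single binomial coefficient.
C(10,7)

Explanation: By Pascal's identity: C(9,6) + C(9,7) = C(10,7) = 120.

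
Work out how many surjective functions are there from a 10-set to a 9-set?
16,329,600

Explanation: Onto functions = 9! × S(10,9)
First compute S(10,9) via recurrence:
Using the Stirling recurrence: S(n,k) = k·S(n-1,k) + S(n-1,k-1)
S(10,9) = 9·S(9,9) + S(9,8)
         = 9·1 + 36
         = 9 + 36
         = 45
Then: 362880 × 45 = 16,329,600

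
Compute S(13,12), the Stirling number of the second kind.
78

Reasoning: Using the Stirling recurrence: S(n,k) = k·S(n-1,k) + S(n-1,k-1)
S(13,12) = 12·S(12,12) + S(12,11)
         = 12·1 + 66
         = 12 + 66
         = 78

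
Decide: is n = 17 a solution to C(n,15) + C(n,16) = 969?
No

Explanation: C(17,15) + C(17,16) = 136 + 17 = 153, which does not equal 969.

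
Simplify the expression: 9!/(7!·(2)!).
36

Working:
This is C(9,7) = 36.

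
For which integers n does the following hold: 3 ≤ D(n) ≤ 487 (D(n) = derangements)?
4, 5, 6

Solution: Using D(n) = (n−1)[D(n−1) + D(n−2)] with D(1)=0, D(2)=1: D(3)=2; D(4)=9; D(5)=44; D(6)=265; D(7)=1,854. So valid n = 4, 5, 6.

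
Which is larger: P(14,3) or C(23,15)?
C(23,15)

P(14,3)=2,184, C(23,15)=490,314.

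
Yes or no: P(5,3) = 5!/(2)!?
Yes

Explanation: Permutation formula P(n,k) = n!/(n-k)!: 5!/2! = 120/2 = 60 = P(5,3). The statement holds.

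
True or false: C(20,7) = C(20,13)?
C(20,7) = C(20,20-7) by the symmetry property; both equal 77,520.
Final answer: True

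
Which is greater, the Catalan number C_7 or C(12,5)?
C(12,5)
C_7 = C(14,7)/(7+1) = 3,432/8 = 429; C(12,5) = 792.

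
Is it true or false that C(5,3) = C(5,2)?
True

Solution: Symmetry C(n,k) = C(n,n-k): C(5,3) = 10 and C(5,2) = 10. Both sides agree, so the statement holds.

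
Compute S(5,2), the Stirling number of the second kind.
Using the Stirling recurrence: S(n,k) = k·S(n-1,k) + S(n-1,k-1)
S(5,2) = 2·S(4,2) + S(4,1)
         = 2·7 + 1
         = 14 + 1
         = 15

Answer: 15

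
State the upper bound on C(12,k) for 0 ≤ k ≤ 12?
924

Explanation: Maximum at k = 6: C(12,6) = 924.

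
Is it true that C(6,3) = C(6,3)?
True
Symmetry C(n,k) = C(n,n-k): C(6,3) = 20 and C(6,3) = 20. Both sides agree, so the statement holds.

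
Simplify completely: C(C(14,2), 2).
4,095
C(14,2) = 91, then C(91, 2) = 4,095.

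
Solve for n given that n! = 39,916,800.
11

Working:
n! is strictly increasing. 9! = 362,880, 10! = 3,628,800, 11! = 39,916,800 ✓. So n = 11.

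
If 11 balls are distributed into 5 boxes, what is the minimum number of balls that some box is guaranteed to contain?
3
Pigeonhole: ⌈11/5⌉ = 3.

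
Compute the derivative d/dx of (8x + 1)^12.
96(8x + 1)^11

Solution: Chain rule: 12(8x+1)^{11} × 8 = 96(8x+1)^{11}.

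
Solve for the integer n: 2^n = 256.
8
2^8 = 256, so n = 8.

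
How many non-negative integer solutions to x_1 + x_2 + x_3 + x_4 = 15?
816

Explanation: C(15+4-1, 4-1) = 816.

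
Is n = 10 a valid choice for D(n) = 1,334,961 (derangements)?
Yes
D(10) = (10-1)·[D(9) + D(8)] = 9·[133,496 + 14,833] = 1,334,961, which equals 1,334,961.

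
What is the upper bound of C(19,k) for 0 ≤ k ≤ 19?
Maximum at k = 9 or k = 10: C(19,9) = 92,378.

Answer: 92,378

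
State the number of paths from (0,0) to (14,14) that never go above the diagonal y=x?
2,674,440
Counted by the Catalan number C_14: C_14 = C(28,14)/(14+1) = 40,116,600/15 = 2,674,440.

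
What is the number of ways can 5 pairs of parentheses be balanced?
42

Explanation: Using the Catalan number formula: C_n = C(2n, n) / (n+1)
C_5 = C(10, 5) / (5+1)
     = 252 / 6
     = 42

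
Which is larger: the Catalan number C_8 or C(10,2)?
C_8
C_8 = C(16,8)/(8+1) = 12,870/9 = 1,430; C(10,2) = 45.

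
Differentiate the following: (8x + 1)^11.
88(8x + 1)^10

Explanation: Chain rule: 11(8x+1)^{10} × 8 = 88(8x+1)^{10}.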